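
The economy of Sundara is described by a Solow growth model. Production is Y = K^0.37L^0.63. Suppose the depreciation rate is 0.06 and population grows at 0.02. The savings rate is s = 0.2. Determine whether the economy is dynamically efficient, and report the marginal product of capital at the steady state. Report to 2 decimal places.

n + δ = 0.02 + 0.06 = 0.08.
Steady-state k*: s·k^0.37 = 0.08·k gives k* = (0.2/0.08)^(1/0.63) ≈ 4.2820.
MPK = 0.37·4.2820^(-0.63) ≈ 0.1480.
MPK > n+δ = 0.08, so the economy is dynamically efficient (under-saving).

dynamically efficient; MPK ≈ 0.15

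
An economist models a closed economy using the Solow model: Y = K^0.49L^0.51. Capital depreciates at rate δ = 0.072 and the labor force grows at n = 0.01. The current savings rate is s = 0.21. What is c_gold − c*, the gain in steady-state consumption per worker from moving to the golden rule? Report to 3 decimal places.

Δc ≈ 0.891

The effective depreciation rate is n + δ = 0.01 + 0.072 = 0.082.
Current steady state (s = 0.21): k* = (0.21/0.082)^(1/0.51) ≈ 6.3211, y* = 6.3211^0.49 ≈ 2.4683, c* = (1−0.21)·2.4683 ≈ 1.9499.
Maximizing c = f(k) − (n+δ)·k gives f'(k) = n+δ, i.e. 0.49·k^(0.49−1) = 0.082, so k_gold = (0.49/0.082)^(1/0.51) ≈ 33.2903.
y_gold = 33.2903^0.49 ≈ 5.5710, c_gold = y_gold − 0.082·k_gold ≈ 2.8412.
Gain: Δc = 2.8412 − 1.9499 ≈ 0.8913.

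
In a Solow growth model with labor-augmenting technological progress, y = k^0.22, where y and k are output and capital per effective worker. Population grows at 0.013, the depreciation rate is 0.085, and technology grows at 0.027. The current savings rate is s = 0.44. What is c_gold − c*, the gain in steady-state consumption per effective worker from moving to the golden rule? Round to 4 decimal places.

Capital per effective worker breaks even when investment replaces (n + g + δ)·k; here n + g + δ = 0.125.
Current steady state (s = 0.44): k* = (0.44/0.125)^(1/0.78) ≈ 5.0199, y* = 5.0199^0.22 ≈ 1.4261, c* = (1−0.44)·1.4261 ≈ 0.7986.
Maximizing c = f(k) − (n+g+δ)·k gives f'(k) = n+g+δ, i.e. 0.22·k^(0.22−1) = 0.125, so k_gold = (0.22/0.125)^(1/0.78) ≈ 2.0642.
y_gold = 2.0642^0.22 ≈ 1.1729, c_gold = y_gold − 0.125·k_gold ≈ 0.9148.
Gain: Δc = 0.9148 − 0.7986 ≈ 0.1162.

Δc ≈ 0.1162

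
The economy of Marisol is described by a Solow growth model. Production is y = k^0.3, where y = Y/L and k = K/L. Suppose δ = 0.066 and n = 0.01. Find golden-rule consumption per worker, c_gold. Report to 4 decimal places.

c_gold ≈ 1.2608

Capital per worker breaks even when investment replaces (n + δ)·k; here n + δ = 0.076.
Golden rule sets MPK = n+δ: 0.3·k^(0.3−1) = 0.076, so k_gold = (0.3/0.076)^(1/0.7) ≈ 7.1100.
y_gold = 7.1100^0.3 ≈ 1.8012.
c_gold = y_gold − (n+δ)·k_gold = 1.8012 − 0.076·7.1100 ≈ 1.2608.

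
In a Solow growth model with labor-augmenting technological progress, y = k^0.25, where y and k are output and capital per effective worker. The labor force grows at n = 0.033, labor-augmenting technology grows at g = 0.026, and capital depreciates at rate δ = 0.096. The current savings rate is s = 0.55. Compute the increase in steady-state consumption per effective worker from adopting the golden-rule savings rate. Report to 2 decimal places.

Δc ≈ 0.19

Break-even investment rate: n + g + δ = 0.033 + 0.026 + 0.096 = 0.155.
Current steady state (s = 0.55): k* = (0.55/0.155)^(1/0.75) ≈ 5.4122, y* = 5.4122^0.25 ≈ 1.5253, c* = (1−0.55)·1.5253 ≈ 0.6864.
At the golden rule the marginal product of capital equals n+g+δ: 0.25·k^(0.25−1) = 0.155. Solving, k_gold = (0.25/0.155)^(1/0.75) ≈ 1.8915.
y_gold = 1.8915^0.25 ≈ 1.1727, c_gold = y_gold − 0.155·k_gold ≈ 0.8796.
Gain: Δc = 0.8796 − 0.6864 ≈ 0.1932.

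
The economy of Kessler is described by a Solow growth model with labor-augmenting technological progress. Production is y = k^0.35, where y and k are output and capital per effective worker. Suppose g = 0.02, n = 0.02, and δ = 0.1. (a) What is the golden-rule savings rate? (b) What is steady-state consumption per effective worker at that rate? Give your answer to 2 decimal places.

n + g + δ = 0.02 + 0.02 + 0.1 = 0.14.
For Cobb-Douglas, s_gold equals capital's share: s_gold = 0.35.
At the golden rule the marginal product of capital equals n+g+δ: 0.35·k^(0.35−1) = 0.14. Solving, k_gold = (0.35/0.14)^(1/0.65) ≈ 4.0946.
y_gold = 4.0946^0.35 ≈ 1.6379; c_gold = (1−0.35)·y_gold ≈ 1.0646.

(a) s_gold = 0.35; (b) c_gold ≈ 1.06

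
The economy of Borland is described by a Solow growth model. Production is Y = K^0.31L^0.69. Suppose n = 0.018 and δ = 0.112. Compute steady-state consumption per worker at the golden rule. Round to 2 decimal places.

c_gold ≈ 1.02

n + δ = 0.018 + 0.112 = 0.13.
Golden rule sets MPK = n+δ: 0.31·k^(0.31−1) = 0.13, so k_gold = (0.31/0.13)^(1/0.69) ≈ 3.5236.
y_gold = 3.5236^0.31 ≈ 1.4776.
c_gold = y_gold − (n+δ)·k_gold = 1.4776 − 0.13·3.5236 ≈ 1.0196.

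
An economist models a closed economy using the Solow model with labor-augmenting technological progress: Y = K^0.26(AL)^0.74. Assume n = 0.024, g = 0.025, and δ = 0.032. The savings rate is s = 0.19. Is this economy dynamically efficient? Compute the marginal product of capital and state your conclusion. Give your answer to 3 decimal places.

Break-even investment rate: n + g + δ = 0.024 + 0.025 + 0.032 = 0.081.
Steady-state k*: s·k^0.26 = 0.081·k gives k* = (0.19/0.081)^(1/0.74) ≈ 3.1649.
MPK = 0.26·3.1649^(-0.74) ≈ 0.1108.
MPK > n+g+δ = 0.081, so the economy is dynamically efficient (under-saving).

dynamically efficient; MPK ≈ 0.111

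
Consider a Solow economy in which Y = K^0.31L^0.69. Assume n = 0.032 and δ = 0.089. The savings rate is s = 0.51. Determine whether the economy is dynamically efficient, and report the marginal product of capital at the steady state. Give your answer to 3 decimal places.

dynamically inefficient; MPK ≈ 0.074

The effective depreciation rate is n + δ = 0.032 + 0.089 = 0.121.
Steady-state k*: s·k^0.31 = 0.121·k gives k* = (0.51/0.121)^(1/0.69) ≈ 8.0442.
MPK = 0.31·8.0442^(-0.69) ≈ 0.0735.
MPK < n+δ = 0.121, so the economy is dynamically inefficient (over-saving).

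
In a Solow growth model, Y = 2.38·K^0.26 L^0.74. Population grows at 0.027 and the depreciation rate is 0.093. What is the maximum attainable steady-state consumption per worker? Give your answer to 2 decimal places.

c_gold ≈ 3.13

Break-even investment rate: n + δ = 0.027 + 0.093 = 0.12.
Golden rule sets MPK = n+δ: 0.26·2.38·k^(0.26−1) = 0.12, so k_gold = (0.26·2.38/0.12)^(1/0.74) ≈ 9.1762.
y_gold = 2.38·9.1762^0.26 ≈ 4.2351.
c_gold = y_gold − (n+δ)·k_gold = 4.2351 − 0.12·9.1762 ≈ 3.1340.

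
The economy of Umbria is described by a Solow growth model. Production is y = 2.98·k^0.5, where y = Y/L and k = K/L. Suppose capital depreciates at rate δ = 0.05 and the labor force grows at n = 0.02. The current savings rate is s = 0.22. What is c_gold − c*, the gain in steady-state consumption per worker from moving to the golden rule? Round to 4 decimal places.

Break-even investment rate: n + δ = 0.02 + 0.05 = 0.07.
Current steady state (s = 0.22): k* = (0.22·2.98/0.07)^(1/0.5) ≈ 87.7166, y* = 2.98·87.7166^0.5 ≈ 27.9098, c* = (1−0.22)·27.9098 ≈ 21.7697.
Golden rule sets MPK = n+δ: 0.5·2.98·k^(0.5−1) = 0.07, so k_gold = (0.5·2.98/0.07)^(1/0.5) ≈ 453.0816.
y_gold = 2.98·453.0816^0.5 ≈ 63.4314, c_gold = y_gold − 0.07·k_gold ≈ 31.7157.
Gain: Δc = 31.7157 − 21.7697 ≈ 9.9460.

Δc ≈ 9.9460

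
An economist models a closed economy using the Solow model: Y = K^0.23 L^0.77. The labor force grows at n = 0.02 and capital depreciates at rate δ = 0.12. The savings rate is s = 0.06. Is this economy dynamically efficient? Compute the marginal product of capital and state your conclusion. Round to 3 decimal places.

n + δ = 0.02 + 0.12 = 0.14.
Steady-state k*: s·k^0.23 = 0.14·k gives k* = (0.06/0.14)^(1/0.77) ≈ 0.3327.
MPK = 0.23·0.3327^(-0.77) ≈ 0.5367.
MPK > n+δ = 0.14, so the economy is dynamically efficient (under-saving).

dynamically efficient; MPK ≈ 0.537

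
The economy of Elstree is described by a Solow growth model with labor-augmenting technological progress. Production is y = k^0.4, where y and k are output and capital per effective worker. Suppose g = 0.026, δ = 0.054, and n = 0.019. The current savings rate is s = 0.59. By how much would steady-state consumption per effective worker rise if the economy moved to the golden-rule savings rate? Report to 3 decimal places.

Δc ≈ 0.174

Capital per effective worker breaks even when investment replaces (n + g + δ)·k; here n + g + δ = 0.099.
Current steady state (s = 0.59): k* = (0.59/0.099)^(1/0.6) ≈ 19.5897, y* = 19.5897^0.4 ≈ 3.2871, c* = (1−0.59)·3.2871 ≈ 1.3477.
At the golden rule the marginal product of capital equals n+g+δ: 0.4·k^(0.4−1) = 0.099. Solving, k_gold = (0.4/0.099)^(1/0.6) ≈ 10.2496.
y_gold = 10.2496^0.4 ≈ 2.5368, c_gold = y_gold − 0.099·k_gold ≈ 1.5221.
Gain: Δc = 1.5221 − 1.3477 ≈ 0.1744.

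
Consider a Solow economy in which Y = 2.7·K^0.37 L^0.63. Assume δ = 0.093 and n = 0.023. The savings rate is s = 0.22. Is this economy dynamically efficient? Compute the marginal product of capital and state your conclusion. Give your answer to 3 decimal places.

The effective depreciation rate is n + δ = 0.023 + 0.093 = 0.116.
Steady-state k*: s·A·k^0.37 = 0.116·k gives k* = (0.22·2.7/0.116)^(1/0.63) ≈ 13.3634.
MPK = 0.37·2.7·13.3634^(-0.63) ≈ 0.1951.
MPK > n+δ = 0.116, so the economy is dynamically efficient (under-saving).

dynamically efficient; MPK ≈ 0.195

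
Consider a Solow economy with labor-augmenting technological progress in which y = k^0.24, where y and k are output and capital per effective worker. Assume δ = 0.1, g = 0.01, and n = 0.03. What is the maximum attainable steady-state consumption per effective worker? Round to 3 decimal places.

Break-even investment rate: n + g + δ = 0.03 + 0.01 + 0.1 = 0.14.
At the golden rule the marginal product of capital equals n+g+δ: 0.24·k^(0.24−1) = 0.14. Solving, k_gold = (0.24/0.14)^(1/0.76) ≈ 2.0324.
y_gold = 2.0324^0.24 ≈ 1.1856.
c_gold = y_gold − (n+g+δ)·k_gold = 1.1856 − 0.14·2.0324 ≈ 0.9010.

c_gold ≈ 0.901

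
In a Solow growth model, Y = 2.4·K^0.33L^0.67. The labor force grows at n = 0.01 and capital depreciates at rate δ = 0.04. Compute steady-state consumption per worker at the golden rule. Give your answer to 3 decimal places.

c_gold ≈ 6.269

Capital per worker breaks even when investment replaces (n + δ)·k; here n + δ = 0.05.
At the golden rule the marginal product of capital equals n+δ: 0.33·2.4·k^(0.33−1) = 0.05. Solving, k_gold = (0.33·2.4/0.05)^(1/0.67) ≈ 61.7560.
y_gold = 2.4·61.7560^0.33 ≈ 9.3570.
c_gold = y_gold − (n+δ)·k_gold = 9.3570 − 0.05·61.7560 ≈ 6.2692.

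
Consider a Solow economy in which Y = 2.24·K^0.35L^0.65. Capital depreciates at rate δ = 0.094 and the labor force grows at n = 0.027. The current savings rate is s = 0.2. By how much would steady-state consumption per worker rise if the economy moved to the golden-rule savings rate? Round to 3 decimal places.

n + δ = 0.027 + 0.094 = 0.121.
Current steady state (s = 0.2): k* = (0.2·2.24/0.121)^(1/0.65) ≈ 7.4921, y* = 2.24·7.4921^0.35 ≈ 4.5327, c* = (1−0.2)·4.5327 ≈ 3.6262.
Maximizing c = f(k) − (n+δ)·k gives f'(k) = n+δ, i.e. 0.35·2.24·k^(0.35−1) = 0.121, so k_gold = (0.35·2.24/0.121)^(1/0.65) ≈ 17.7218.
y_gold = 2.24·17.7218^0.35 ≈ 6.1267, c_gold = y_gold − 0.121·k_gold ≈ 3.9824.
Gain: Δc = 3.9824 − 3.6262 ≈ 0.3562.

Δc ≈ 0.356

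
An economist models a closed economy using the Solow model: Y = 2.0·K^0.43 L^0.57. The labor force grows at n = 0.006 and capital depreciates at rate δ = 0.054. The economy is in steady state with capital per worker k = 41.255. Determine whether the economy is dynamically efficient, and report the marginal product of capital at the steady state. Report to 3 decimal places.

dynamically efficient; MPK ≈ 0.103

n + δ = 0.006 + 0.054 = 0.06.
MPK = 0.43·2.0·k^(0.43−1) = 0.43·2.0·41.255^(-0.57) ≈ 0.1032.
MPK > 0.06, so the economy is dynamically efficient (under-saving).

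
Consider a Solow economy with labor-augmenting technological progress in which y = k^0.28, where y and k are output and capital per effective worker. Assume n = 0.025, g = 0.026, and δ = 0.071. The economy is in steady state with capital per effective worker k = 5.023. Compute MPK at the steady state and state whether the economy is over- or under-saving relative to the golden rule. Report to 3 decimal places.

n + g + δ = 0.025 + 0.026 + 0.071 = 0.122.
MPK = 0.28·k^(0.28−1) = 0.28·5.023^(-0.72) ≈ 0.0876.
MPK < 0.122, so the economy is dynamically inefficient (over-saving).

over-saving; MPK ≈ 0.088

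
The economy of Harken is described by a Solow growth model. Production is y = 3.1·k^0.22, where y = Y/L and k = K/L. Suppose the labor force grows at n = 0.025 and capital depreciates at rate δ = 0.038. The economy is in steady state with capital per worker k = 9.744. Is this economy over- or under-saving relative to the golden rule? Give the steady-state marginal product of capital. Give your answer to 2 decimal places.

under-saving; MPK ≈ 0.12

n + δ = 0.025 + 0.038 = 0.063.
MPK = 0.22·3.1·k^(0.22−1) = 0.22·3.1·9.744^(-0.78) ≈ 0.1155.
MPK > 0.063, so the economy is dynamically efficient (under-saving).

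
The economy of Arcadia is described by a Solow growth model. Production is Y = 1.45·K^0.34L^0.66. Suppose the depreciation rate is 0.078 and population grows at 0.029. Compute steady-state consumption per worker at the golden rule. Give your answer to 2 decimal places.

c_gold ≈ 2.10

n + δ = 0.029 + 0.078 = 0.107.
Golden rule sets MPK = n+δ: 0.34·1.45·k^(0.34−1) = 0.107, so k_gold = (0.34·1.45/0.107)^(1/0.66) ≈ 10.1216.
y_gold = 1.45·10.1216^0.34 ≈ 3.1853.
c_gold = y_gold − (n+δ)·k_gold = 3.1853 − 0.107·10.1216 ≈ 2.1023.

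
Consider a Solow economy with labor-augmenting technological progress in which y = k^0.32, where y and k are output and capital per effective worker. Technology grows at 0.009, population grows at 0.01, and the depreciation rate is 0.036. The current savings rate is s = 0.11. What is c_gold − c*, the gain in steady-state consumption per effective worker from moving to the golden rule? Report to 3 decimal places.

Δc ≈ 0.324

Capital per effective worker breaks even when investment replaces (n + g + δ)·k; here n + g + δ = 0.055.
Current steady state (s = 0.11): k* = (0.11/0.055)^(1/0.68) ≈ 2.7713, y* = 2.7713^0.32 ≈ 1.3857, c* = (1−0.11)·1.3857 ≈ 1.2333.
At the golden rule the marginal product of capital equals n+g+δ: 0.32·k^(0.32−1) = 0.055. Solving, k_gold = (0.32/0.055)^(1/0.68) ≈ 13.3256.
y_gold = 13.3256^0.32 ≈ 2.2903, c_gold = y_gold − 0.055·k_gold ≈ 1.5574.
Gain: Δc = 1.5574 − 1.2333 ≈ 0.3242.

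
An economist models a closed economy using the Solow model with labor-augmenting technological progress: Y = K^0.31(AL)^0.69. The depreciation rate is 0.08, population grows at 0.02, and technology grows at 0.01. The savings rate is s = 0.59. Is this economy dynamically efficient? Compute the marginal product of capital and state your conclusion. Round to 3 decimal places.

dynamically inefficient; MPK ≈ 0.058

Capital per effective worker breaks even when investment replaces (n + g + δ)·k; here n + g + δ = 0.11.
Steady-state k*: s·k^0.31 = 0.11·k gives k* = (0.59/0.11)^(1/0.69) ≈ 11.4074.
MPK = 0.31·11.4074^(-0.69) ≈ 0.0578.
MPK < n+g+δ = 0.11, so the economy is dynamically inefficient (over-saving).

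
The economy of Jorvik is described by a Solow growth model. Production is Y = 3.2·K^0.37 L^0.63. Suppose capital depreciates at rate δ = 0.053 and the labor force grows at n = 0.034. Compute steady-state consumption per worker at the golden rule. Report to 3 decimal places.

Break-even investment rate: n + δ = 0.034 + 0.053 = 0.087.
At the golden rule the marginal product of capital equals n+δ: 0.37·3.2·k^(0.37−1) = 0.087. Solving, k_gold = (0.37·3.2/0.087)^(1/0.63) ≈ 63.0571.
y_gold = 3.2·63.0571^0.37 ≈ 14.8269.
c_gold = y_gold − (n+δ)·k_gold = 14.8269 − 0.087·63.0571 ≈ 9.3410.

c_gold ≈ 9.341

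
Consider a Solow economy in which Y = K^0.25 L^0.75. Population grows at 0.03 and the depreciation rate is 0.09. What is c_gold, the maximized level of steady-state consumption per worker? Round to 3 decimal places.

The effective depreciation rate is n + δ = 0.03 + 0.09 = 0.12.
Maximizing c = f(k) − (n+δ)·k gives f'(k) = n+δ, i.e. 0.25·k^(0.25−1) = 0.12, so k_gold = (0.25/0.12)^(1/0.75) ≈ 2.6608.
y_gold = 2.6608^0.25 ≈ 1.2772.
c_gold = y_gold − (n+δ)·k_gold = 1.2772 − 0.12·2.6608 ≈ 0.9579.

c_gold ≈ 0.958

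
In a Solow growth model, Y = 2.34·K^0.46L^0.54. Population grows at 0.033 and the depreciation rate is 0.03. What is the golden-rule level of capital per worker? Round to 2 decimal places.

k_gold ≈ 191.71

Capital per worker breaks even when investment replaces (n + δ)·k; here n + δ = 0.063.
Setting f'(k) = n+δ gives 0.46·2.34·k^(0.46−1) = 0.063, hence k_gold = (0.46·2.34/0.063)^(1/0.54) ≈ 191.7141.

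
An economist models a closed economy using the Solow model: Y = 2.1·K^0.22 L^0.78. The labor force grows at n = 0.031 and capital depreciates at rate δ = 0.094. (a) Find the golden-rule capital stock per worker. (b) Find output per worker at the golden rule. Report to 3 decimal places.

Capital per worker breaks even when investment replaces (n + δ)·k; here n + δ = 0.125.
Setting f'(k) = n+δ gives 0.22·2.1·k^(0.22−1) = 0.125, hence k_gold = (0.22·2.1/0.125)^(1/0.78) ≈ 5.3439.
y_gold = 2.1·5.3439^0.22 ≈ 3.0363.

(a) k_gold ≈ 5.344; (b) y_gold ≈ 3.036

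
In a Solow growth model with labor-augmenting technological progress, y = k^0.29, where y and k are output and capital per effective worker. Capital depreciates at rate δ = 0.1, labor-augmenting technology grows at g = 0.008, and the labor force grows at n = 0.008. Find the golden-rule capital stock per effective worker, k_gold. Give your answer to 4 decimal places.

k_gold ≈ 3.6348

The effective depreciation rate is n + g + δ = 0.008 + 0.008 + 0.1 = 0.116.
Maximizing c = f(k) − (n+g+δ)·k gives f'(k) = n+g+δ, i.e. 0.29·k^(0.29−1) = 0.116, so k_gold = (0.29/0.116)^(1/0.71) ≈ 3.6348.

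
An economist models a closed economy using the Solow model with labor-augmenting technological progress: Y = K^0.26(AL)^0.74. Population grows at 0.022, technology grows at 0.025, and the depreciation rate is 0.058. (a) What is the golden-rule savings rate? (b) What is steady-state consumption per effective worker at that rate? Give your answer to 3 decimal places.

(a) s_gold = 0.260; (b) c_gold ≈ 1.018

Capital per effective worker breaks even when investment replaces (n + g + δ)·k; here n + g + δ = 0.105.
For Cobb-Douglas, s_gold equals capital's share: s_gold = 0.26.
At the golden rule the marginal product of capital equals n+g+δ: 0.26·k^(0.26−1) = 0.105. Solving, k_gold = (0.26/0.105)^(1/0.74) ≈ 3.4052.
y_gold = 3.4052^0.26 ≈ 1.3752; c_gold = (1−0.26)·y_gold ≈ 1.0176.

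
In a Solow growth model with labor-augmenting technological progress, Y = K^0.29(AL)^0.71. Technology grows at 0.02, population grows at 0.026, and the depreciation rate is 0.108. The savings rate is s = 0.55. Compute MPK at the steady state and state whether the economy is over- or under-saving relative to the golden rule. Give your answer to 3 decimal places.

The effective depreciation rate is n + g + δ = 0.026 + 0.02 + 0.108 = 0.154.
Steady-state k*: s·k^0.29 = 0.154·k gives k* = (0.55/0.154)^(1/0.71) ≈ 6.0069.
MPK = 0.29·6.0069^(-0.71) ≈ 0.0812.
MPK < n+g+δ = 0.154, so the economy is dynamically inefficient (over-saving).

over-saving; MPK ≈ 0.081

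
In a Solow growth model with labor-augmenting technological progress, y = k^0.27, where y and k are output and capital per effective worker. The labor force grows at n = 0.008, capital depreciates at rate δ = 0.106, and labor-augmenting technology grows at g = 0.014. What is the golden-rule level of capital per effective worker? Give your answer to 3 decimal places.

n + g + δ = 0.008 + 0.014 + 0.106 = 0.128.
Setting f'(k) = n+g+δ gives 0.27·k^(0.27−1) = 0.128, hence k_gold = (0.27/0.128)^(1/0.73) ≈ 2.7800.

k_gold ≈ 2.780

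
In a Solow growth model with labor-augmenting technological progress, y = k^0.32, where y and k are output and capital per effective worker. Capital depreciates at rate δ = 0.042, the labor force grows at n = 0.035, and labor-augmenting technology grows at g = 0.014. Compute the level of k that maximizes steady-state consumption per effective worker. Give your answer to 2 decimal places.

The effective depreciation rate is n + g + δ = 0.035 + 0.014 + 0.042 = 0.091.
Setting f'(k) = n+g+δ gives 0.32·k^(0.32−1) = 0.091, hence k_gold = (0.32/0.091)^(1/0.68) ≈ 6.3548.

k_gold ≈ 6.35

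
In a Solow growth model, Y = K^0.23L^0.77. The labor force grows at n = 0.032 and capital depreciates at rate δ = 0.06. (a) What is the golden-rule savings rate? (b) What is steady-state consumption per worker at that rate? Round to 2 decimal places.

(a) s_gold = 0.23; (b) c_gold ≈ 1.01

The effective depreciation rate is n + δ = 0.032 + 0.06 = 0.092.
For Cobb-Douglas, s_gold equals capital's share: s_gold = 0.23.
Golden rule sets MPK = n+δ: 0.23·k^(0.23−1) = 0.092, so k_gold = (0.23/0.092)^(1/0.77) ≈ 3.2870.
y_gold = 3.2870^0.23 ≈ 1.3148; c_gold = (1−0.23)·y_gold ≈ 1.0124.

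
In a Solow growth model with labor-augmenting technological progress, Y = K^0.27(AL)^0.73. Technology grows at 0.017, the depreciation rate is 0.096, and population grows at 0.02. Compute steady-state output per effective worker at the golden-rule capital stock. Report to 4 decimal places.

n + g + δ = 0.02 + 0.017 + 0.096 = 0.133.
Maximizing c = f(k) − (n+g+δ)·k gives f'(k) = n+g+δ, i.e. 0.27·k^(0.27−1) = 0.133, so k_gold = (0.27/0.133)^(1/0.73) ≈ 2.6378.
Output: y_gold = k_gold^0.27 = 2.6378^0.27 ≈ 1.2994.

y_gold ≈ 1.2994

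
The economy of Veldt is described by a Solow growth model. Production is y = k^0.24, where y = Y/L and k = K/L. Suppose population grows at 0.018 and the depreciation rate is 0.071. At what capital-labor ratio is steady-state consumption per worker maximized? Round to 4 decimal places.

k_gold ≈ 3.6887

The effective depreciation rate is n + δ = 0.018 + 0.071 = 0.089.
Setting f'(k) = n+δ gives 0.24·k^(0.24−1) = 0.089, hence k_gold = (0.24/0.089)^(1/0.76) ≈ 3.6887.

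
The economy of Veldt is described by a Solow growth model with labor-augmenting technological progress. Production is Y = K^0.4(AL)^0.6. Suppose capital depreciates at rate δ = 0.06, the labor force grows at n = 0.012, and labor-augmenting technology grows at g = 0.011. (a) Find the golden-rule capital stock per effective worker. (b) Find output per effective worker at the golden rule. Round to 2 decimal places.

Capital per effective worker breaks even when investment replaces (n + g + δ)·k; here n + g + δ = 0.083.
At the golden rule the marginal product of capital equals n+g+δ: 0.4·k^(0.4−1) = 0.083. Solving, k_gold = (0.4/0.083)^(1/0.6) ≈ 13.7500.
y_gold = 13.7500^0.4 ≈ 2.8531.

(a) k_gold ≈ 13.75; (b) y_gold ≈ 2.85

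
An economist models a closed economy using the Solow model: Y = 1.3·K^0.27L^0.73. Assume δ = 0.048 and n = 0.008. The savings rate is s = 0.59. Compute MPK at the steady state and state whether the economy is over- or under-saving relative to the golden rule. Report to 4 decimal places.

n + δ = 0.008 + 0.048 = 0.056.
Steady-state k*: s·A·k^0.27 = 0.056·k gives k* = (0.59·1.3/0.056)^(1/0.73) ≈ 36.0576.
MPK = 0.27·1.3·36.0576^(-0.73) ≈ 0.0256.
MPK < n+δ = 0.056, so the economy is dynamically inefficient (over-saving).

over-saving; MPK ≈ 0.0256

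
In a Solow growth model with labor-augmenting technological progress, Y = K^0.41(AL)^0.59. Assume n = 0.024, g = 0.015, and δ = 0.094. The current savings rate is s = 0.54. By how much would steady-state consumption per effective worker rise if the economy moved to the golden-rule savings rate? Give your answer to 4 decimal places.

Δc ≈ 0.0721

n + g + δ = 0.024 + 0.015 + 0.094 = 0.133.
Current steady state (s = 0.54): k* = (0.54/0.133)^(1/0.59) ≈ 10.7505, y* = 10.7505^0.41 ≈ 2.6478, c* = (1−0.54)·2.6478 ≈ 1.2180.
Golden rule sets MPK = n+g+δ: 0.41·k^(0.41−1) = 0.133, so k_gold = (0.41/0.133)^(1/0.59) ≈ 6.7406.
y_gold = 6.7406^0.41 ≈ 2.1866, c_gold = y_gold − 0.133·k_gold ≈ 1.2901.
Gain: Δc = 1.2901 − 1.2180 ≈ 0.0721.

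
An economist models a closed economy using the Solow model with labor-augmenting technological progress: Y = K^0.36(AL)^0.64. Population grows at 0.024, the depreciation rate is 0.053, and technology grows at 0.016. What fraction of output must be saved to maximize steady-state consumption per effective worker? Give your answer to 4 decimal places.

s_gold = 0.3600

Break-even investment rate: n + g + δ = 0.024 + 0.016 + 0.053 = 0.093.
At the golden rule MPK = n+g+δ, and in any Cobb-Douglas steady state s = (n+g+δ)·k/y = MPK·k/y = capital's share 0.36.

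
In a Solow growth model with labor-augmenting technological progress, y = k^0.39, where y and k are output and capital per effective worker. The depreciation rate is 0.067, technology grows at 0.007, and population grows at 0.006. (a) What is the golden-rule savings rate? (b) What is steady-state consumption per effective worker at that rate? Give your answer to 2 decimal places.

(a) s_gold = 0.39; (b) c_gold ≈ 1.68

n + g + δ = 0.006 + 0.007 + 0.067 = 0.08.
For Cobb-Douglas, s_gold equals capital's share: s_gold = 0.39.
At the golden rule the marginal product of capital equals n+g+δ: 0.39·k^(0.39−1) = 0.08. Solving, k_gold = (0.39/0.08)^(1/0.61) ≈ 13.4223.
y_gold = 13.4223^0.39 ≈ 2.7533; c_gold = (1−0.39)·y_gold ≈ 1.6795.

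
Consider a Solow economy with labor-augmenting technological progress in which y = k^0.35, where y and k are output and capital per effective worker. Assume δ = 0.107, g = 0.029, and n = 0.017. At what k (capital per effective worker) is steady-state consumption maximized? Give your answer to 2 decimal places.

k_gold ≈ 3.57

Break-even investment rate: n + g + δ = 0.017 + 0.029 + 0.107 = 0.153.
Maximizing c = f(k) − (n+g+δ)·k gives f'(k) = n+g+δ, i.e. 0.35·k^(0.35−1) = 0.153, so k_gold = (0.35/0.153)^(1/0.65) ≈ 3.5718.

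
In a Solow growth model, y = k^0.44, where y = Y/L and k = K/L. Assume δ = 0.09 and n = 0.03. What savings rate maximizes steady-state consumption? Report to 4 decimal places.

The effective depreciation rate is n + δ = 0.03 + 0.09 = 0.12.
At the golden rule MPK = n+δ, and in any Cobb-Douglas steady state s = (n+δ)·k/y = MPK·k/y = capital's share 0.44.

s_gold = 0.4400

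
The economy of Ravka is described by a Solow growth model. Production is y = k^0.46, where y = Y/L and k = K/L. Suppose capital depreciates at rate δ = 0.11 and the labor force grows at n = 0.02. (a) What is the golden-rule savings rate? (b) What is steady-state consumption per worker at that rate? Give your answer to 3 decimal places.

(a) s_gold = 0.460; (b) c_gold ≈ 1.585

Capital per worker breaks even when investment replaces (n + δ)·k; here n + δ = 0.13.
For Cobb-Douglas, s_gold equals capital's share: s_gold = 0.46.
Golden rule sets MPK = n+δ: 0.46·k^(0.46−1) = 0.13, so k_gold = (0.46/0.13)^(1/0.54) ≈ 10.3830.
y_gold = 10.3830^0.46 ≈ 2.9343; c_gold = (1−0.46)·y_gold ≈ 1.5845.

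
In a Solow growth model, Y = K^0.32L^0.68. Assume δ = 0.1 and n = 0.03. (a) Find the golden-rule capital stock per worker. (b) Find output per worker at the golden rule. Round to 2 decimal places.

(a) k_gold ≈ 3.76; (b) y_gold ≈ 1.53

n + δ = 0.03 + 0.1 = 0.13.
At the golden rule the marginal product of capital equals n+δ: 0.32·k^(0.32−1) = 0.13. Solving, k_gold = (0.32/0.13)^(1/0.68) ≈ 3.7610.
y_gold = 3.7610^0.32 ≈ 1.5279.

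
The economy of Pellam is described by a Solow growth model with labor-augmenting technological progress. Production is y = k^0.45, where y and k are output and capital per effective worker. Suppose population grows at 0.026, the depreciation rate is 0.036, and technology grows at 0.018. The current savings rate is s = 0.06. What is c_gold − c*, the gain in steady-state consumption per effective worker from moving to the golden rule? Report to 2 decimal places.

Δc ≈ 1.52

n + g + δ = 0.026 + 0.018 + 0.036 = 0.08.
Current steady state (s = 0.06): k* = (0.06/0.08)^(1/0.55) ≈ 0.5927, y* = 0.5927^0.45 ≈ 0.7903, c* = (1−0.06)·0.7903 ≈ 0.7429.
Setting f'(k) = n+g+δ gives 0.45·k^(0.45−1) = 0.08, hence k_gold = (0.45/0.08)^(1/0.55) ≈ 23.1132.
y_gold = 23.1132^0.45 ≈ 4.1090, c_gold = y_gold − 0.08·k_gold ≈ 2.2600.
Gain: Δc = 2.2600 − 0.7429 ≈ 1.5171.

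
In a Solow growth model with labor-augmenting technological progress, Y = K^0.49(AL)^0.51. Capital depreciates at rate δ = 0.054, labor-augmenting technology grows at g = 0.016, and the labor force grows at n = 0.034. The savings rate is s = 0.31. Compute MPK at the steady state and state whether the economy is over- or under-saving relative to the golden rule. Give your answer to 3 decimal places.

under-saving; MPK ≈ 0.164

Break-even investment rate: n + g + δ = 0.034 + 0.016 + 0.054 = 0.104.
Steady-state k*: s·k^0.49 = 0.104·k gives k* = (0.31/0.104)^(1/0.51) ≈ 8.5125.
MPK = 0.49·8.5125^(-0.51) ≈ 0.1644.
MPK > n+g+δ = 0.104, so the economy is dynamically efficient (under-saving).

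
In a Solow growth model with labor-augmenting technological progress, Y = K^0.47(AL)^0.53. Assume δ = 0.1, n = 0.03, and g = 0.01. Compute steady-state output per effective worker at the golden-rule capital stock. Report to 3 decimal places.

y_gold ≈ 2.927

Break-even investment rate: n + g + δ = 0.03 + 0.01 + 0.1 = 0.14.
Golden rule sets MPK = n+g+δ: 0.47·k^(0.47−1) = 0.14, so k_gold = (0.47/0.14)^(1/0.53) ≈ 9.8264.
Output: y_gold = k_gold^0.47 = 9.8264^0.47 ≈ 2.9270.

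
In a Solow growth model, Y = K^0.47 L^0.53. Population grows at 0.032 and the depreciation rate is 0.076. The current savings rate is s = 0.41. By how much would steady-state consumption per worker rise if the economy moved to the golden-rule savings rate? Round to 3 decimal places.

Δc ≈ 0.027

Break-even investment rate: n + δ = 0.032 + 0.076 = 0.108.
Current steady state (s = 0.41): k* = (0.41/0.108)^(1/0.53) ≈ 12.3917, y* = 12.3917^0.47 ≈ 3.2642, c* = (1−0.41)·3.2642 ≈ 1.9259.
Golden rule sets MPK = n+δ: 0.47·k^(0.47−1) = 0.108, so k_gold = (0.47/0.108)^(1/0.53) ≈ 16.0341.
y_gold = 16.0341^0.47 ≈ 3.6844, c_gold = y_gold − 0.108·k_gold ≈ 1.9528.
Gain: Δc = 1.9528 − 1.9259 ≈ 0.0269.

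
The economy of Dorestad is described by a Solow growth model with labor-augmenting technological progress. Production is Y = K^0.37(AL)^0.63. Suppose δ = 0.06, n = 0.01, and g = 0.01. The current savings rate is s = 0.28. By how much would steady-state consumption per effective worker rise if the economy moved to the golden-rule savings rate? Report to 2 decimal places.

n + g + δ = 0.01 + 0.01 + 0.06 = 0.08.
Current steady state (s = 0.28): k* = (0.28/0.08)^(1/0.63) ≈ 7.3047, y* = 7.3047^0.37 ≈ 2.0870, c* = (1−0.28)·2.0870 ≈ 1.5027.
Golden rule sets MPK = n+g+δ: 0.37·k^(0.37−1) = 0.08, so k_gold = (0.37/0.08)^(1/0.63) ≈ 11.3693.
y_gold = 11.3693^0.37 ≈ 2.4582, c_gold = y_gold − 0.08·k_gold ≈ 1.5487.
Gain: Δc = 1.5487 − 1.5027 ≈ 0.0460.

Δc ≈ 0.05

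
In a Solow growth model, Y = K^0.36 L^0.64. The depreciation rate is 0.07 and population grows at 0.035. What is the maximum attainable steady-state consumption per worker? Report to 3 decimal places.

c_gold ≈ 1.280

Break-even investment rate: n + δ = 0.035 + 0.07 = 0.105.
Maximizing c = f(k) − (n+δ)·k gives f'(k) = n+δ, i.e. 0.36·k^(0.36−1) = 0.105, so k_gold = (0.36/0.105)^(1/0.64) ≈ 6.8567.
y_gold = 6.8567^0.36 ≈ 1.9999.
c_gold = y_gold − (n+δ)·k_gold = 1.9999 − 0.105·6.8567 ≈ 1.2799.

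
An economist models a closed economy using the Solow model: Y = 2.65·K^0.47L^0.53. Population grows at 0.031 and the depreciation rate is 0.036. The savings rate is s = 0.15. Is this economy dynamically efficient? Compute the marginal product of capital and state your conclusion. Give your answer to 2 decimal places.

dynamically efficient; MPK ≈ 0.21

The effective depreciation rate is n + δ = 0.031 + 0.036 = 0.067.
Steady-state k*: s·A·k^0.47 = 0.067·k gives k* = (0.15·2.65/0.067)^(1/0.53) ≈ 28.7730.
MPK = 0.47·2.65·28.7730^(-0.53) ≈ 0.2099.
MPK > n+δ = 0.067, so the economy is dynamically efficient (under-saving).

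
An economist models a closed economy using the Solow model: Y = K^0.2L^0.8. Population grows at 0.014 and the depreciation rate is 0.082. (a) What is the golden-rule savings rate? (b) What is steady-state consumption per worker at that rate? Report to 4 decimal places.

Capital per worker breaks even when investment replaces (n + δ)·k; here n + δ = 0.096.
For Cobb-Douglas, s_gold equals capital's share: s_gold = 0.2.
Setting f'(k) = n+δ gives 0.2·k^(0.2−1) = 0.096, hence k_gold = (0.2/0.096)^(1/0.8) ≈ 2.5029.
y_gold = 2.5029^0.2 ≈ 1.2014; c_gold = (1−0.2)·y_gold ≈ 0.9611.

(a) s_gold = 0.2000; (b) c_gold ≈ 0.9611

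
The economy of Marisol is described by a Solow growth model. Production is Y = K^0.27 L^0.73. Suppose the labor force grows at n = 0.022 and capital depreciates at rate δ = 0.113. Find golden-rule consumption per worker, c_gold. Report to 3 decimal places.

The effective depreciation rate is n + δ = 0.022 + 0.113 = 0.135.
Golden rule sets MPK = n+δ: 0.27·k^(0.27−1) = 0.135, so k_gold = (0.27/0.135)^(1/0.73) ≈ 2.5845.
y_gold = 2.5845^0.27 ≈ 1.2922.
c_gold = y_gold − (n+δ)·k_gold = 1.2922 − 0.135·2.5845 ≈ 0.9433.

c_gold ≈ 0.943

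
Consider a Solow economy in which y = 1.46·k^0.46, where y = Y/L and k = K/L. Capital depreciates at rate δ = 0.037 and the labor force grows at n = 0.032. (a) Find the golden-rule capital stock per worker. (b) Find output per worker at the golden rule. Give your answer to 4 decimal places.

(a) k_gold ≈ 67.6261; (b) y_gold ≈ 10.1439

Break-even investment rate: n + δ = 0.032 + 0.037 = 0.069.
Maximizing c = f(k) − (n+δ)·k gives f'(k) = n+δ, i.e. 0.46·1.46·k^(0.46−1) = 0.069, so k_gold = (0.46·1.46/0.069)^(1/0.54) ≈ 67.6261.
y_gold = 1.46·67.6261^0.46 ≈ 10.1439.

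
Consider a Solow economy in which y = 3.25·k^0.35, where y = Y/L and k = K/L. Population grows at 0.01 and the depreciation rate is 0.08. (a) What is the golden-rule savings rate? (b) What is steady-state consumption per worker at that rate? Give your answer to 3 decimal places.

(a) s_gold = 0.350; (b) c_gold ≈ 8.280

n + δ = 0.01 + 0.08 = 0.09.
For Cobb-Douglas, s_gold equals capital's share: s_gold = 0.35.
At the golden rule the marginal product of capital equals n+δ: 0.35·3.25·k^(0.35−1) = 0.09. Solving, k_gold = (0.35·3.25/0.09)^(1/0.65) ≈ 49.5378.
y_gold = 3.25·49.5378^0.35 ≈ 12.7383; c_gold = (1−0.35)·y_gold ≈ 8.2799.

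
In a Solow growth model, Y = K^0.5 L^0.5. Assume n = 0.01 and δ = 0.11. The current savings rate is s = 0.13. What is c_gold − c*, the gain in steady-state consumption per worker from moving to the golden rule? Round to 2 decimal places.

Δc ≈ 1.14

The effective depreciation rate is n + δ = 0.01 + 0.11 = 0.12.
Current steady state (s = 0.13): k* = (0.13/0.12)^(1/0.5) ≈ 1.1736, y* = 1.1736^0.5 ≈ 1.0833, c* = (1−0.13)·1.0833 ≈ 0.9425.
Maximizing c = f(k) − (n+δ)·k gives f'(k) = n+δ, i.e. 0.5·k^(0.5−1) = 0.12, so k_gold = (0.5/0.12)^(1/0.5) ≈ 17.3611.
y_gold = 17.3611^0.5 ≈ 4.1667, c_gold = y_gold − 0.12·k_gold ≈ 2.0833.
Gain: Δc = 2.0833 − 0.9425 ≈ 1.1408.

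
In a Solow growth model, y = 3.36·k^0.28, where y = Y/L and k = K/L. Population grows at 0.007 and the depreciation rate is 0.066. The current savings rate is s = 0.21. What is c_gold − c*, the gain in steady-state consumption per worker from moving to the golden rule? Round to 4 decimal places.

Break-even investment rate: n + δ = 0.007 + 0.066 = 0.073.
Current steady state (s = 0.21): k* = (0.21·3.36/0.073)^(1/0.72) ≈ 23.3552, y* = 3.36·23.3552^0.28 ≈ 8.1187, c* = (1−0.21)·8.1187 ≈ 6.4138.
Golden rule sets MPK = n+δ: 0.28·3.36·k^(0.28−1) = 0.073, so k_gold = (0.28·3.36/0.073)^(1/0.72) ≈ 34.8264.
y_gold = 3.36·34.8264^0.28 ≈ 9.0797, c_gold = y_gold − 0.073·k_gold ≈ 6.5374.
Gain: Δc = 6.5374 − 6.4138 ≈ 0.1236.

Δc ≈ 0.1236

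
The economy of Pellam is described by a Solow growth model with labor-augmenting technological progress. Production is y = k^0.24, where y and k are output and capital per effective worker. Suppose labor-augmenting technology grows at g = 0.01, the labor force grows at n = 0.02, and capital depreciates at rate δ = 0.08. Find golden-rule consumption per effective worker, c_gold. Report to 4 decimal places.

Break-even investment rate: n + g + δ = 0.02 + 0.01 + 0.08 = 0.11.
Setting f'(k) = n+g+δ gives 0.24·k^(0.24−1) = 0.11, hence k_gold = (0.24/0.11)^(1/0.76) ≈ 2.7913.
y_gold = 2.7913^0.24 ≈ 1.2794.
c_gold = y_gold − (n+g+δ)·k_gold = 1.2794 − 0.11·2.7913 ≈ 0.9723.

c_gold ≈ 0.9723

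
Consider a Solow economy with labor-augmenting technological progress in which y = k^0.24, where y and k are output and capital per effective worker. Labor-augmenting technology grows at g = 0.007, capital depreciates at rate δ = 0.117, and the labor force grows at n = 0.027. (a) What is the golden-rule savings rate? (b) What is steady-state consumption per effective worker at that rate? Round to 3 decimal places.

The effective depreciation rate is n + g + δ = 0.027 + 0.007 + 0.117 = 0.151.
For Cobb-Douglas, s_gold equals capital's share: s_gold = 0.24.
At the golden rule the marginal product of capital equals n+g+δ: 0.24·k^(0.24−1) = 0.151. Solving, k_gold = (0.24/0.151)^(1/0.76) ≈ 1.8398.
y_gold = 1.8398^0.24 ≈ 1.1576; c_gold = (1−0.24)·y_gold ≈ 0.8798.

(a) s_gold = 0.240; (b) c_gold ≈ 0.880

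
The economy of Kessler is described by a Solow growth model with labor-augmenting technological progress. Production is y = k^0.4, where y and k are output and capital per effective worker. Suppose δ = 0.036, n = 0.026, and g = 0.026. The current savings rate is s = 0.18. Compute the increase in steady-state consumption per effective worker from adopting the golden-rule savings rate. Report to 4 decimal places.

Break-even investment rate: n + g + δ = 0.026 + 0.026 + 0.036 = 0.088.
Current steady state (s = 0.18): k* = (0.18/0.088)^(1/0.6) ≈ 3.2960, y* = 3.2960^0.4 ≈ 1.6114, c* = (1−0.18)·1.6114 ≈ 1.3213.
Golden rule sets MPK = n+g+δ: 0.4·k^(0.4−1) = 0.088, so k_gold = (0.4/0.088)^(1/0.6) ≈ 12.4727.
y_gold = 12.4727^0.4 ≈ 2.7440, c_gold = y_gold − 0.088·k_gold ≈ 1.6464.
Gain: Δc = 1.6464 − 1.3213 ≈ 0.3251.

Δc ≈ 0.3251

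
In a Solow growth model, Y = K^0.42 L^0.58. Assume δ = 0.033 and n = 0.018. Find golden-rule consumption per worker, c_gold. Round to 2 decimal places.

n + δ = 0.018 + 0.033 = 0.051.
Setting f'(k) = n+δ gives 0.42·k^(0.42−1) = 0.051, hence k_gold = (0.42/0.051)^(1/0.58) ≈ 37.9103.
y_gold = 37.9103^0.42 ≈ 4.6034.
c_gold = y_gold − (n+δ)·k_gold = 4.6034 − 0.051·37.9103 ≈ 2.6700.

c_gold ≈ 2.67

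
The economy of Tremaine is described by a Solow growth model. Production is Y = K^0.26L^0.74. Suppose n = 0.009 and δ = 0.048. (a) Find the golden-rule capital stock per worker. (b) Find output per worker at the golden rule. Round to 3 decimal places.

(a) k_gold ≈ 7.775; (b) y_gold ≈ 1.704

The effective depreciation rate is n + δ = 0.009 + 0.048 = 0.057.
Maximizing c = f(k) − (n+δ)·k gives f'(k) = n+δ, i.e. 0.26·k^(0.26−1) = 0.057, so k_gold = (0.26/0.057)^(1/0.74) ≈ 7.7745.
y_gold = 7.7745^0.26 ≈ 1.7044.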